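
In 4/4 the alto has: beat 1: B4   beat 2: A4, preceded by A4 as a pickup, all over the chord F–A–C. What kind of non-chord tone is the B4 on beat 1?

The harmony at that moment is F major triad (F, A, C); B4 is not a chord tone.
It is approached by step up from A4 and left by step down to A4.
Step away and step back to the same note — a neighbor tone (upper neighbor).

Upper neighbor tone.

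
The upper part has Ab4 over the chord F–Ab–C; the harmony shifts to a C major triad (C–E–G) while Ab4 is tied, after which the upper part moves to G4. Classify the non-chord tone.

The harmony at that moment is C major triad (C, E, G); Ab4 is not a chord tone.
It is held over (the same pitch as the preceding Ab4) and left by step down to G4.
Held over from the previous chord and resolving down by step — a suspension.

Ab4 is a suspension.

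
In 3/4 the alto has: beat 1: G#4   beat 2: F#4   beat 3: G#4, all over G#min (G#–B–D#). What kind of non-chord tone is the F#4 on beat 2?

Lower neighbor tone.

The harmony at that moment is G# minor triad (G#, B, D#); F#4 is not a chord tone.
It is approached by step down from G#4 and left by step up to G#4.
Step away and step back to the same note — a neighbor tone (lower neighbor).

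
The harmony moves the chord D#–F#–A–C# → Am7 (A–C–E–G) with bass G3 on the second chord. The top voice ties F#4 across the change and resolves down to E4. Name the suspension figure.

7–6 suspension.

At the second chord the bass is G3. The suspended F#4 lies a seventh above the bass; after resolving down by step to E4, the interval above the bass becomes a sixth.
Suspension figures are named by those two intervals: 7–6.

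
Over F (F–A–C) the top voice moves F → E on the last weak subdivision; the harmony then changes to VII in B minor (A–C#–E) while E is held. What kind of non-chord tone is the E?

E is an anticipation.

The harmony at that moment is F major triad (F, A, C); E is not a chord tone.
It is approached by step down from F and then sustained as the same pitch into the next harmony.
Arriving early and becoming a chord tone when the harmony changes — an anticipation.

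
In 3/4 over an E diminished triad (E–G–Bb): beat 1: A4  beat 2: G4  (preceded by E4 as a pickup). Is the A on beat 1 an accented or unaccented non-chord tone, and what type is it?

The harmony at that moment is E diminished triad (E, G, Bb); A4 is not a chord tone.
It is approached by leap up from E4 and left by step down to G4.
Leap in, step out — an appoggiatura.
It falls on the downbeat, so it is accented.

Accented appoggiatura.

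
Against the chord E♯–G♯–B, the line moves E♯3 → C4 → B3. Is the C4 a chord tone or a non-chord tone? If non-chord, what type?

Non-chord tone — an appoggiatura.

The harmony at that moment is E♯ diminished triad (E♯, G♯, B); C4 is not a chord tone.
It is approached by leap up from E♯3 and left by step down to B3.
Leap in, step out — an appoggiatura.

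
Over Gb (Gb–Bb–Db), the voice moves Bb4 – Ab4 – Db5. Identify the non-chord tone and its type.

The harmony at that moment is Gb major triad (Gb, Bb, Db); Ab4 is not a chord tone.
It is approached by step down from Bb4 and left by leap up to Db5.
Step in, leap out — an escape tone.

Ab4 is an escape tone.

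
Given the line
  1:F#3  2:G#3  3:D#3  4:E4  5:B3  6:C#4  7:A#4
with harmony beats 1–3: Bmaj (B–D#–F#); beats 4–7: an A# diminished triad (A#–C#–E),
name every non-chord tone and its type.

G#3 (beat 2) — escape tone; B3 (beat 5) — appoggiatura.

The harmony at that moment is B major triad (B, D#, F#); G#3 is not a chord tone.
It is approached by step up from F#3 and left by leap down to D#3.
Step in, leap out — an escape tone.
The harmony at that moment is A# diminished triad (A#, C#, E); B3 is not a chord tone.
It is approached by leap down from E4 and left by step up to C#4.
Leap in, step out — an appoggiatura.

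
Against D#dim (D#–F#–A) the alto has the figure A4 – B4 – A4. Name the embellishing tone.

The harmony at that moment is D# diminished triad (D#, F#, A); B4 is not a chord tone.
It is approached by step up from A4 and left by step down to A4.
Step away and step back to the same note — a neighbor tone (upper neighbor).

B4 is a neighbor tone.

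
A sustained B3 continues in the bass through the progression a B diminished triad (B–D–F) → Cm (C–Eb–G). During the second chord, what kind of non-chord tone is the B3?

Pedal tone (pedal point).

The harmony at that moment is C minor triad (C, Eb, G); B3 is not a chord tone.
It is held over (the same pitch as the preceding B3) and then sustained as the same pitch into the next harmony.
Sustained through a change of harmony — a pedal tone.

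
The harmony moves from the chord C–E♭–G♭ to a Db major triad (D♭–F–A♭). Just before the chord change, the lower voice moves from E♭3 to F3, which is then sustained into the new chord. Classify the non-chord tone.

F3 is an anticipation.

The harmony at that moment is C diminished triad (C, E♭, G♭); F3 is not a chord tone.
It is approached by step up from E♭3 and then sustained as the same pitch into the next harmony.
Arriving early and becoming a chord tone when the harmony changes — an anticipation.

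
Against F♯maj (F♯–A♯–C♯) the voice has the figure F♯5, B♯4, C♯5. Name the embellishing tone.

The harmony at that moment is F♯ major triad (F♯, A♯, C♯); B♯4 is not a chord tone.
It is approached by leap down from F♯5 and left by step up to C♯5.
Leap in, step out — an appoggiatura.

B♯4 is an appoggiatura.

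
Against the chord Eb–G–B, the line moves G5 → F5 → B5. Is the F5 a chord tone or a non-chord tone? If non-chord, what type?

The harmony at that moment is Eb augmented triad (Eb, G, B); F5 is not a chord tone.
It is approached by step down from G5 and left by leap up to B5.
Step in, leap out — an escape tone.

Non-chord tone — an escape tone.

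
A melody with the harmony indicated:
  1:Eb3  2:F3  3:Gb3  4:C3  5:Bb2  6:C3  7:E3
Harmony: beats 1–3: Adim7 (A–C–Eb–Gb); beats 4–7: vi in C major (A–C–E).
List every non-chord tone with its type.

The harmony at that moment is A diminished seventh chord (A, C, Eb, Gb); F3 is not a chord tone.
It is approached by step up from Eb3 and left by step up to Gb3.
Step in, step out in the same direction — a passing tone.
The harmony at that moment is A minor triad (A, C, E); Bb2 is not a chord tone.
It is approached by step down from C3 and left by step up to C3.
Step away and step back to the same note — a neighbor tone (lower neighbor).

F3 (beat 2) — passing tone; Bb2 (beat 5) — neighbor tone.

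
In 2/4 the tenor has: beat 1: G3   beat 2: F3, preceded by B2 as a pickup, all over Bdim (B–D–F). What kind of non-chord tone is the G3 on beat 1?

The harmony at that moment is B diminished triad (B, D, F); G3 is not a chord tone.
It is approached by leap up from B2 and left by step down to F3.
Leap in, step out, metrically accented — an appoggiatura.

Appoggiatura.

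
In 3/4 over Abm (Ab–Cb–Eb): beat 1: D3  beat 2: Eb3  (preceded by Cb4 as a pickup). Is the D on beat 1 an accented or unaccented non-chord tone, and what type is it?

Accented appoggiatura.

The harmony at that moment is Ab minor triad (Ab, Cb, Eb); D3 is not a chord tone.
It is approached by leap down from Cb4 and left by step up to Eb3.
Leap in, step out — an appoggiatura.
It falls on the downbeat, so it is accented.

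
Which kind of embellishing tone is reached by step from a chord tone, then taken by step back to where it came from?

Neighbor tone.

Approach: by step. Departure: by step in the opposite direction, back to the starting pitch.
Stepwise on both sides but reversing to return to the same chord tone — a neighbor tone. (Had it continued onward in the same direction it would be a passing tone instead.)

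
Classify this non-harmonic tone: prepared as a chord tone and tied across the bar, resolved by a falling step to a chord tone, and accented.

Approach: by preparation — the pitch is first a chord tone, then held (tied or repeated) while the harmony changes under it. Departure: down by step. Metric position: strong.
A prepared dissonance that resolves downward by step — a suspension. (The same figure resolving upward would be a retardation.)

Suspension.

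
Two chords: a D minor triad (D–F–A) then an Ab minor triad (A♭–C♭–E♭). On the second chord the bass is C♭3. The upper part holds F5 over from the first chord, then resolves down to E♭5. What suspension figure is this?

At the second chord the bass is C♭3. The suspended F5 lies a fourth above the bass; after resolving down by step to E♭5, the interval above the bass becomes a third.
Suspension figures are named by those two intervals: 4–3.

4–3 suspension.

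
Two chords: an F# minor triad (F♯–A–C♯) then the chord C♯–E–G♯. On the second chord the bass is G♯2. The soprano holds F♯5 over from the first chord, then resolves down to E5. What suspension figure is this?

7–6 suspension.

At the second chord the bass is G♯2. The suspended F♯5 lies a seventh above the bass; after resolving down by step to E5, the interval above the bass becomes a sixth.
Suspension figures are named by those two intervals: 7–6.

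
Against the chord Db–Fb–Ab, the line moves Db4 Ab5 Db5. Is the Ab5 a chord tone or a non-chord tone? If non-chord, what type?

Chord tone (the fifth of Db minor triad).

Db minor triad contains Db, Fb, Ab; Ab is the fifth, so it is a chord tone.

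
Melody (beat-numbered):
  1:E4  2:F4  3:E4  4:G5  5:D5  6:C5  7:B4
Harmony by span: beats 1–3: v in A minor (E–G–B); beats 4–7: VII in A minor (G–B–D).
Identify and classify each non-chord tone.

F4 (beat 2) — neighbor tone; C5 (beat 6) — passing tone.

The harmony at that moment is E minor triad (E, G, B); F4 is not a chord tone.
It is approached by step up from E4 and left by step down to E4.
Step away and step back to the same note — a neighbor tone (upper neighbor).
The harmony at that moment is G major triad (G, B, D); C5 is not a chord tone.
It is approached by step down from D5 and left by step down to B4.
Step in, step out in the same direction — a passing tone.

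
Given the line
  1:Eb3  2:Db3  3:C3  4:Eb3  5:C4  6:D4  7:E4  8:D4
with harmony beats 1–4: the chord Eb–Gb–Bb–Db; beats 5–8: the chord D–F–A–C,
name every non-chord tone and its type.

The harmony at that moment is Eb minor seventh chord (Eb, Gb, Bb, Db); C3 is not a chord tone.
It is approached by step down from Db3 and left by leap up to Eb3.
Step in, leap out — an escape tone.
The harmony at that moment is D minor seventh chord (D, F, A, C); E4 is not a chord tone.
It is approached by step up from D4 and left by step down to D4.
Step away and step back to the same note — a neighbor tone (upper neighbor).

C3 (beat 3) — escape tone; E4 (beat 7) — neighbor tone.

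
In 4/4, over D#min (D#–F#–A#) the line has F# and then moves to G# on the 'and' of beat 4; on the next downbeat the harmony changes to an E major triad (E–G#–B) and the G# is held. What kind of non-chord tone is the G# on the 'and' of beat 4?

Anticipation.

The harmony at that moment is D# minor triad (D#, F#, A#); G# is not a chord tone.
It is approached by step up from F# and then sustained as the same pitch into the next harmony.
Arriving early and becoming a chord tone when the harmony changes — an anticipation.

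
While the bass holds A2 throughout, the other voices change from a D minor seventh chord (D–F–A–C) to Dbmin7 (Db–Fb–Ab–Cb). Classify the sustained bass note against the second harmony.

Pedal tone (pedal point).

The harmony at that moment is Db minor seventh chord (Db, Fb, Ab, Cb); A2 is not a chord tone.
It is held over (the same pitch as the preceding A2) and then sustained as the same pitch into the next harmony.
Sustained through a change of harmony — a pedal tone.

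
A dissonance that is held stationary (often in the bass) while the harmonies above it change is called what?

Pedal tone.

Approach: none. Departure: none — a single pitch is sustained while the chords change around it, passing through harmonies that do not contain it.
No melodic motion at all; the dissonance is created entirely by the moving harmonies against the stationary note — a pedal tone (pedal point).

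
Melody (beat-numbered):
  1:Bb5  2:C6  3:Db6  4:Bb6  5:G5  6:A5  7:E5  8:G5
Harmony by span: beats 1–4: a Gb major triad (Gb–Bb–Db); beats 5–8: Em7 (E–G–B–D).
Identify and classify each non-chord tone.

C6 (beat 2) — passing tone; A5 (beat 6) — escape tone.

The harmony at that moment is Gb major triad (Gb, Bb, Db); C6 is not a chord tone.
It is approached by step up from Bb5 and left by step up to Db6.
Step in, step out in the same direction — a passing tone.
The harmony at that moment is E minor seventh chord (E, G, B, D); A5 is not a chord tone.
It is approached by step up from G5 and left by leap down to E5.
Step in, leap out — an escape tone.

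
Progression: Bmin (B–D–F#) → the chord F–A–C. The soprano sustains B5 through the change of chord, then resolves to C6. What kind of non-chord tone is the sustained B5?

The harmony at that moment is F major triad (F, A, C); B5 is not a chord tone.
It is held over (the same pitch as the preceding B5) and left by step up to C6.
Held over from the previous chord and resolving up by step — a retardation.

B5 is a retardation.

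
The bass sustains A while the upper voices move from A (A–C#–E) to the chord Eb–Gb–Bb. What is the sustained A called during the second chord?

The harmony at that moment is Eb minor triad (Eb, Gb, Bb); A is not a chord tone.
It is held over (the same pitch as the preceding A) and then sustained as the same pitch into the next harmony.
Sustained through a change of harmony — a pedal tone.

Pedal tone (pedal point).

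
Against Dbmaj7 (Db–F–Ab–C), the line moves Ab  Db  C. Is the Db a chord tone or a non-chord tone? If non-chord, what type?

Db major seventh chord contains Db, F, Ab, C; Db is the root, so it is a chord tone.

Chord tone (the root of Db major seventh chord).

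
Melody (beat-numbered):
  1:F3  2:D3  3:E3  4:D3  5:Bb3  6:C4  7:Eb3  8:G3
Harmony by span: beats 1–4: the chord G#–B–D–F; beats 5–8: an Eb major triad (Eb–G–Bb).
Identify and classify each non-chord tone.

The harmony at that moment is G# diminished seventh chord (G#, B, D, F); E3 is not a chord tone.
It is approached by step up from D3 and left by step down to D3.
Step away and step back to the same note — a neighbor tone (upper neighbor).
The harmony at that moment is Eb major triad (Eb, G, Bb); C4 is not a chord tone.
It is approached by step up from Bb3 and left by leap down to Eb3.
Step in, leap out — an escape tone.

E3 (beat 3) — neighbor tone; C4 (beat 6) — escape tone.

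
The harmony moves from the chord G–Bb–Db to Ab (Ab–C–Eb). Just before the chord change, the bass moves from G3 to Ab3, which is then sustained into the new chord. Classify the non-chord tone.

Ab3 is an anticipation.

The harmony at that moment is G diminished triad (G, Bb, Db); Ab3 is not a chord tone.
It is approached by step up from G3 and then sustained as the same pitch into the next harmony.
Arriving early and becoming a chord tone when the harmony changes — an anticipation.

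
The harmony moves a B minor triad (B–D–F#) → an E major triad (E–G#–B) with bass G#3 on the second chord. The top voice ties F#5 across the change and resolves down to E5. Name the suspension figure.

At the second chord the bass is G#3. The suspended F#5 lies a seventh above the bass; after resolving down by step to E5, the interval above the bass becomes a sixth.
Suspension figures are named by those two intervals: 7–6.

7–6 suspension.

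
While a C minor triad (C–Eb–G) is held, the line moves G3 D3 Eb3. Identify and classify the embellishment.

D3 is an appoggiatura.

The harmony at that moment is C minor triad (C, Eb, G); D3 is not a chord tone.
It is approached by leap down from G3 and left by step up to Eb3.
Leap in, step out — an appoggiatura.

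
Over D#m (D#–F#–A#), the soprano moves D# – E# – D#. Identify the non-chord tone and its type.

E# is a neighbor tone.

The harmony at that moment is D# minor triad (D#, F#, A#); E# is not a chord tone.
It is approached by step up from D# and left by step down to D#.
Step away and step back to the same note — a neighbor tone (upper neighbor).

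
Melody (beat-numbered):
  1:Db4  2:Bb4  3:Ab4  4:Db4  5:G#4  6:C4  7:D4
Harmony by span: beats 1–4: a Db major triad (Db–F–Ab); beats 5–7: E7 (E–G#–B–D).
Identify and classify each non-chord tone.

Bb4 (beat 2) — appoggiatura; C4 (beat 6) — appoggiatura.

The harmony at that moment is Db major triad (Db, F, Ab); Bb4 is not a chord tone.
It is approached by leap up from Db4 and left by step down to Ab4.
Leap in, step out — an appoggiatura.
The harmony at that moment is E dominant seventh chord (E, G#, B, D); C4 is not a chord tone.
It is approached by leap down from G#4 and left by step up to D4.
Leap in, step out — an appoggiatura.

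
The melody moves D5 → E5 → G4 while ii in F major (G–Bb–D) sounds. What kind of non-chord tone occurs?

E5 is an escape tone.

The harmony at that moment is G minor triad (G, Bb, D); E5 is not a chord tone.
It is approached by step up from D5 and left by leap down to G4.
Step in, leap out — an escape tone.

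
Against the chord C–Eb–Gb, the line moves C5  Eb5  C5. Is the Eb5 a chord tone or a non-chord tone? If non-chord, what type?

Chord tone (the third of C diminished triad).

C diminished triad contains C, Eb, Gb; Eb is the third, so it is a chord tone.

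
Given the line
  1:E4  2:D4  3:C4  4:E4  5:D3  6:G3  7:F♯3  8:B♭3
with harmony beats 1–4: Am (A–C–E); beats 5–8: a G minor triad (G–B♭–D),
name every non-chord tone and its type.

The harmony at that moment is A minor triad (A, C, E); D4 is not a chord tone.
It is approached by step down from E4 and left by step down to C4.
Step in, step out in the same direction — a passing tone.
The harmony at that moment is G minor triad (G, B♭, D); F♯3 is not a chord tone.
It is approached by step down from G3 and left by leap up to B♭3.
Step in, leap out — an escape tone.

D4 (beat 2) — passing tone; F♯3 (beat 7) — escape tone.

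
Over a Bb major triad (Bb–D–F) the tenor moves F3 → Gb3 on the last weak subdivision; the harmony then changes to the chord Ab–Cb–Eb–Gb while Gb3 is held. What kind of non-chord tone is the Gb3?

Gb3 is an anticipation.

The harmony at that moment is Bb major triad (Bb, D, F); Gb3 is not a chord tone.
It is approached by step up from F3 and then sustained as the same pitch into the next harmony.
Arriving early and becoming a chord tone when the harmony changes — an anticipation.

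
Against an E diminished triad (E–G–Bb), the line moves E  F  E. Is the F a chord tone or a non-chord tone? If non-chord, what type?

Non-chord tone — a neighbor tone.

The harmony at that moment is E diminished triad (E, G, Bb); F is not a chord tone.
It is approached by step up from E and left by step down to E.
Step away and step back to the same note — a neighbor tone (upper neighbor).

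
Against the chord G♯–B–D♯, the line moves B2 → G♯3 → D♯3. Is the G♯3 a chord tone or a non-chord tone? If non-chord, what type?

Chord tone (the root of G# minor triad).

G# minor triad contains G♯, B, D♯; G♯ is the root, so it is a chord tone.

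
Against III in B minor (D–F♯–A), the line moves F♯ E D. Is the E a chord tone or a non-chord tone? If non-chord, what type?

Non-chord tone — a passing tone.

The harmony at that moment is D major triad (D, F♯, A); E is not a chord tone.
It is approached by step down from F♯ and left by step down to D.
Step in, step out in the same direction — a passing tone.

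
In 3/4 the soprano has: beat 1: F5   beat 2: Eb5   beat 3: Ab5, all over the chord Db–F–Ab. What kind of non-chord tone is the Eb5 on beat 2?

Escape tone.

The harmony at that moment is Db major triad (Db, F, Ab); Eb5 is not a chord tone.
It is approached by step down from F5 and left by leap up to Ab5.
Step in, leap out, on a weak beat — an escape tone.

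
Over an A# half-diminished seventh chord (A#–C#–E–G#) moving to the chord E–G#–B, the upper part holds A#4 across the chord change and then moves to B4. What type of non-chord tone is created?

A#4 is a retardation.

The harmony at that moment is E major triad (E, G#, B); A#4 is not a chord tone.
It is held over (the same pitch as the preceding A#4) and left by step up to B4.
Held over from the previous chord and resolving up by step — a retardation.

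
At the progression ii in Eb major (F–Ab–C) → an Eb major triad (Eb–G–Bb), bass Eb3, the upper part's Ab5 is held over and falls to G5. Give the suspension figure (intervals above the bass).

4–3 suspension.

At the second chord the bass is Eb3. The suspended Ab5 lies a fourth above the bass; after resolving down by step to G5, the interval above the bass becomes a third.
Suspension figures are named by those two intervals: 4–3.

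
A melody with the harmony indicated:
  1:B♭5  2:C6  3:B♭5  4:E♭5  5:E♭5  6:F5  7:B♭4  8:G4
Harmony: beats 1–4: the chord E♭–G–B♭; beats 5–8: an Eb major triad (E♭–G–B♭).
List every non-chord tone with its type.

The harmony at that moment is E♭ major triad (E♭, G, B♭); C6 is not a chord tone.
It is approached by step up from B♭5 and left by step down to B♭5.
Step away and step back to the same note — a neighbor tone (upper neighbor).
The harmony at that moment is E♭ major triad (E♭, G, B♭); F5 is not a chord tone.
It is approached by step up from E♭5 and left by leap down to B♭4.
Step in, leap out — an escape tone.

C6 (beat 2) — neighbor tone; F5 (beat 6) — escape tone.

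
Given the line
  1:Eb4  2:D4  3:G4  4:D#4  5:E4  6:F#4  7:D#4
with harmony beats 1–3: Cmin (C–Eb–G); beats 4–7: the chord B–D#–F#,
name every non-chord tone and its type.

D4 (beat 2) — escape tone; E4 (beat 5) — passing tone.

The harmony at that moment is C minor triad (C, Eb, G); D4 is not a chord tone.
It is approached by step down from Eb4 and left by leap up to G4.
Step in, leap out — an escape tone.
The harmony at that moment is B major triad (B, D#, F#); E4 is not a chord tone.
It is approached by step up from D#4 and left by step up to F#4.
Step in, step out in the same direction — a passing tone.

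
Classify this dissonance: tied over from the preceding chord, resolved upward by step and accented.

Retardation.

Approach: by preparation — the pitch is first a chord tone, then held (tied or repeated) while the harmony changes under it. Departure: up by step. Metric position: strong.
A prepared dissonance that resolves upward by step — a retardation. (The same figure resolving downward would be a suspension.)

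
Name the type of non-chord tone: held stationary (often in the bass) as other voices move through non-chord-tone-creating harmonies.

Approach: none. Departure: none — a single pitch is sustained while the chords change around it, passing through harmonies that do not contain it.
No melodic motion at all; the dissonance is created entirely by the moving harmonies against the stationary note — a pedal tone (pedal point).

Pedal tone.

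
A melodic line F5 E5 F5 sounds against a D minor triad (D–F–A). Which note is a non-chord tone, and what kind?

E5 is a neighbor tone.

The harmony at that moment is D minor triad (D, F, A); E5 is not a chord tone.
It is approached by step down from F5 and left by step up to F5.
Step away and step back to the same note — a neighbor tone (lower neighbor).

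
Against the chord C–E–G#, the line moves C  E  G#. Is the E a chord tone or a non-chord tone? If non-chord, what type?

Chord tone (the third of C augmented triad).

C augmented triad contains C, E, G#; E is the third, so it is a chord tone.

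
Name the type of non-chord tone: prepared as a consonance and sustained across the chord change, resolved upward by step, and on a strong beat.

Approach: by preparation — the pitch is first a chord tone, then held (tied or repeated) while the harmony changes under it. Departure: up by step. Metric position: strong.
A prepared dissonance that resolves upward by step — a retardation. (The same figure resolving downward would be a suspension.)

Retardation.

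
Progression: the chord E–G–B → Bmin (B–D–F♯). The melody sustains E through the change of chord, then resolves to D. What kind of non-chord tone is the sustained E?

The harmony at that moment is B minor triad (B, D, F♯); E is not a chord tone.
It is held over (the same pitch as the preceding E) and left by step down to D.
Held over from the previous chord and resolving down by step — a suspension.

E is a suspension.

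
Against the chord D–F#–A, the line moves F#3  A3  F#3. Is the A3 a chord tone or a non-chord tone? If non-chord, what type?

D major triad contains D, F#, A; A is the fifth, so it is a chord tone.

Chord tone (the fifth of D major triad).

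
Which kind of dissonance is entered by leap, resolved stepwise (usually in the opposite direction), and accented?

Approach: by leap. Departure: by step. Metric position: strong.
Leap in, step out, in a metrically strong position — an appoggiatura. (It is the mirror image of the escape tone, which steps in and leaps out from a weak position.)

Appoggiatura.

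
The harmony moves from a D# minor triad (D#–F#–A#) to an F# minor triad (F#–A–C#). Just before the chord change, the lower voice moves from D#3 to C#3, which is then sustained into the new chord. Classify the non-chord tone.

The harmony at that moment is D# minor triad (D#, F#, A#); C#3 is not a chord tone.
It is approached by step down from D#3 and then sustained as the same pitch into the next harmony.
Arriving early and becoming a chord tone when the harmony changes — an anticipation.

C#3 is an anticipation.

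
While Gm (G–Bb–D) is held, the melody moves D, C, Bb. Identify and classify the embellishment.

The harmony at that moment is G minor triad (G, Bb, D); C is not a chord tone.
It is approached by step down from D and left by step down to Bb.
Step in, step out in the same direction — a passing tone.

C is a passing tone.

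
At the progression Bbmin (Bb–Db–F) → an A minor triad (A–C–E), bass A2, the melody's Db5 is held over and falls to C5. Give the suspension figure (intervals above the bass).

4–3 suspension.

At the second chord the bass is A2. The suspended Db5 lies a fourth above the bass; after resolving down by step to C5, the interval above the bass becomes a third.
Suspension figures are named by those two intervals: 4–3.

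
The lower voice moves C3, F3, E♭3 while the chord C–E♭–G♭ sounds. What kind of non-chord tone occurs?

The harmony at that moment is C diminished triad (C, E♭, G♭); F3 is not a chord tone.
It is approached by leap up from C3 and left by step down to E♭3.
Leap in, step out — an appoggiatura.

F3 is an appoggiatura.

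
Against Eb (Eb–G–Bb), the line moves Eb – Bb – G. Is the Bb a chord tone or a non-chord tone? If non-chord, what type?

Chord tone (the fifth of Eb major triad).

Eb major triad contains Eb, G, Bb; Bb is the fifth, so it is a chord tone.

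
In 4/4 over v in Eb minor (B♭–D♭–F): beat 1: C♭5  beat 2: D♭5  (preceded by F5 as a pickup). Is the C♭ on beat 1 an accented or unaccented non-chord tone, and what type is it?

The harmony at that moment is B♭ minor triad (B♭, D♭, F); C♭5 is not a chord tone.
It is approached by leap down from F5 and left by step up to D♭5.
Leap in, step out — an appoggiatura.
It falls on the downbeat, so it is accented.

Accented appoggiatura.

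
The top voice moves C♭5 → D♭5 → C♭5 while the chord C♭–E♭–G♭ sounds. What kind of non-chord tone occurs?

The harmony at that moment is C♭ major triad (C♭, E♭, G♭); D♭5 is not a chord tone.
It is approached by step up from C♭5 and left by step down to C♭5.
Step away and step back to the same note — a neighbor tone (upper neighbor).

D♭5 is a neighbor tone.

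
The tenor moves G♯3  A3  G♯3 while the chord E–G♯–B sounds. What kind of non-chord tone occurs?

The harmony at that moment is E major triad (E, G♯, B); A3 is not a chord tone.
It is approached by step up from G♯3 and left by step down to G♯3.
Step away and step back to the same note — a neighbor tone (upper neighbor).

A3 is a neighbor tone.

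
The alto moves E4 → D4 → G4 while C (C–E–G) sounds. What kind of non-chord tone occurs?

D4 is an escape tone.

The harmony at that moment is C major triad (C, E, G); D4 is not a chord tone.
It is approached by step down from E4 and left by leap up to G4.
Step in, leap out — an escape tone.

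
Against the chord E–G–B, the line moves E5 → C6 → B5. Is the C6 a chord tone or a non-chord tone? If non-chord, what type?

The harmony at that moment is E minor triad (E, G, B); C6 is not a chord tone.
It is approached by leap up from E5 and left by step down to B5.
Leap in, step out — an appoggiatura.

Non-chord tone — an appoggiatura.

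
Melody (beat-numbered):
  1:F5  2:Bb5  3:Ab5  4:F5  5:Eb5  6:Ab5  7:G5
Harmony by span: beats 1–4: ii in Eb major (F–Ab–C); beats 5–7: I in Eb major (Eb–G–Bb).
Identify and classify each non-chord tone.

The harmony at that moment is F minor triad (F, Ab, C); Bb5 is not a chord tone.
It is approached by leap up from F5 and left by step down to Ab5.
Leap in, step out — an appoggiatura.
The harmony at that moment is Eb major triad (Eb, G, Bb); Ab5 is not a chord tone.
It is approached by leap up from Eb5 and left by step down to G5.
Leap in, step out — an appoggiatura.

Bb5 (beat 2) — appoggiatura; Ab5 (beat 6) — appoggiatura.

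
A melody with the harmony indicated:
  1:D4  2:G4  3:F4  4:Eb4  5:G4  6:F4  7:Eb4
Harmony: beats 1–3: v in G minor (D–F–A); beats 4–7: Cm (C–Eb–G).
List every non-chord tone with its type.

G4 (beat 2) — appoggiatura; F4 (beat 6) — passing tone.

The harmony at that moment is D minor triad (D, F, A); G4 is not a chord tone.
It is approached by leap up from D4 and left by step down to F4.
Leap in, step out — an appoggiatura.
The harmony at that moment is C minor triad (C, Eb, G); F4 is not a chord tone.
It is approached by step down from G4 and left by step down to Eb4.
Step in, step out in the same direction — a passing tone.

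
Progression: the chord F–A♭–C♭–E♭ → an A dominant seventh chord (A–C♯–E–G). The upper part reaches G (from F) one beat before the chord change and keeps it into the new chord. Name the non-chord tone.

The harmony at that moment is F half-diminished seventh chord (F, A♭, C♭, E♭); G is not a chord tone.
It is approached by step up from F and then sustained as the same pitch into the next harmony.
Arriving early and becoming a chord tone when the harmony changes — an anticipation.

G is an anticipation.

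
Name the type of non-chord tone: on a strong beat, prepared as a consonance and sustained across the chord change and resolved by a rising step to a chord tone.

Retardation.

Approach: by preparation — the pitch is first a chord tone, then held (tied or repeated) while the harmony changes under it. Departure: up by step. Metric position: strong.
A prepared dissonance that resolves upward by step — a retardation. (The same figure resolving downward would be a suspension.)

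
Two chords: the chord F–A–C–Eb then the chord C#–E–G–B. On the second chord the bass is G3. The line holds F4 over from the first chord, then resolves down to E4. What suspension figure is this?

At the second chord the bass is G3. The suspended F4 lies a seventh above the bass; after resolving down by step to E4, the interval above the bass becomes a sixth.
Suspension figures are named by those two intervals: 7–6.

7–6 suspension.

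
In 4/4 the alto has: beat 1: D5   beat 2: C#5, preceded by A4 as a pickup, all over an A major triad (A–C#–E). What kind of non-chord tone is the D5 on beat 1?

Appoggiatura.

The harmony at that moment is A major triad (A, C#, E); D5 is not a chord tone.
It is approached by leap up from A4 and left by step down to C#5.
Leap in, step out, metrically accented — an appoggiatura.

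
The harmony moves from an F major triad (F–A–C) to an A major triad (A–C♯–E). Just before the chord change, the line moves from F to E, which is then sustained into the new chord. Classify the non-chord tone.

The harmony at that moment is F major triad (F, A, C); E is not a chord tone.
It is approached by step down from F and then sustained as the same pitch into the next harmony.
Arriving early and becoming a chord tone when the harmony changes — an anticipation.

E is an anticipation.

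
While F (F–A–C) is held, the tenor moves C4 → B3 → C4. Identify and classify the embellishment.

The harmony at that moment is F major triad (F, A, C); B3 is not a chord tone.
It is approached by step down from C4 and left by step up to C4.
Step away and step back to the same note — a neighbor tone (lower neighbor).

B3 is a neighbor tone.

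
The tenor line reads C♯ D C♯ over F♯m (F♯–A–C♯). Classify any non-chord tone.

The harmony at that moment is F♯ minor triad (F♯, A, C♯); D is not a chord tone.
It is approached by step up from C♯ and left by step down to C♯.
Step away and step back to the same note — a neighbor tone (upper neighbor).

D is a neighbor tone.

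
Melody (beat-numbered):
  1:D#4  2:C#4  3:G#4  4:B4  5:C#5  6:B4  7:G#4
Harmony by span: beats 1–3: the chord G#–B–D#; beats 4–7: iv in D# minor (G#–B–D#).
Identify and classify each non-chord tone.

The harmony at that moment is G# minor triad (G#, B, D#); C#4 is not a chord tone.
It is approached by step down from D#4 and left by leap up to G#4.
Step in, leap out — an escape tone.
The harmony at that moment is G# minor triad (G#, B, D#); C#5 is not a chord tone.
It is approached by step up from B4 and left by step down to B4.
Step away and step back to the same note — a neighbor tone (upper neighbor).

C#4 (beat 2) — escape tone; C#5 (beat 5) — neighbor tone.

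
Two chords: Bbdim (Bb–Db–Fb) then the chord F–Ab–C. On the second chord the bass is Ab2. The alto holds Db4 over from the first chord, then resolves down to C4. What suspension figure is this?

4–3 suspension.

At the second chord the bass is Ab2. The suspended Db4 lies a fourth above the bass; after resolving down by step to C4, the interval above the bass becomes a third.
Suspension figures are named by those two intervals: 4–3.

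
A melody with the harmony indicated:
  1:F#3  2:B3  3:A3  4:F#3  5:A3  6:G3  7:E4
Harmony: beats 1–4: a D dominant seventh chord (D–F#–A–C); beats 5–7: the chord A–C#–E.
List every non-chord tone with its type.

The harmony at that moment is D dominant seventh chord (D, F#, A, C); B3 is not a chord tone.
It is approached by leap up from F#3 and left by step down to A3.
Leap in, step out — an appoggiatura.
The harmony at that moment is A major triad (A, C#, E); G3 is not a chord tone.
It is approached by step down from A3 and left by leap up to E4.
Step in, leap out — an escape tone.

B3 (beat 2) — appoggiatura; G3 (beat 6) — escape tone.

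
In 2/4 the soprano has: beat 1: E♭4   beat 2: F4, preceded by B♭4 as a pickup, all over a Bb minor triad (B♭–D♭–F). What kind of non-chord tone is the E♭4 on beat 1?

Appoggiatura.

The harmony at that moment is B♭ minor triad (B♭, D♭, F); E♭4 is not a chord tone.
It is approached by leap down from B♭4 and left by step up to F4.
Leap in, step out, metrically accented — an appoggiatura.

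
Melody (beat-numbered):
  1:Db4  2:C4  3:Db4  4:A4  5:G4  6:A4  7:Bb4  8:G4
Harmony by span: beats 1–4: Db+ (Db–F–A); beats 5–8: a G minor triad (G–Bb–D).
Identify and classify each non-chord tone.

C4 (beat 2) — neighbor tone; A4 (beat 6) — passing tone.

The harmony at that moment is Db augmented triad (Db, F, A); C4 is not a chord tone.
It is approached by step down from Db4 and left by step up to Db4.
Step away and step back to the same note — a neighbor tone (lower neighbor).
The harmony at that moment is G minor triad (G, Bb, D); A4 is not a chord tone.
It is approached by step up from G4 and left by step up to Bb4.
Step in, step out in the same direction — a passing tone.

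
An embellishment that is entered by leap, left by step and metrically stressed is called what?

Approach: by leap. Departure: by step. Metric position: strong.
Leap in, step out, in a metrically strong position — an appoggiatura. (It is the mirror image of the escape tone, which steps in and leaps out from a weak position.)

Appoggiatura.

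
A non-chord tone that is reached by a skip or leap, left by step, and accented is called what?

Appoggiatura.

Approach: by leap. Departure: by step. Metric position: strong.
Leap in, step out, in a metrically strong position — an appoggiatura. (It is the mirror image of the escape tone, which steps in and leaps out from a weak position.)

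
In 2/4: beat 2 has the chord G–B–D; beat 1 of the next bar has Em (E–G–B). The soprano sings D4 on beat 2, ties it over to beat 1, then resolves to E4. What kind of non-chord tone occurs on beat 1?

The harmony at that moment is E minor triad (E, G, B); D4 is not a chord tone.
It is held over (the same pitch as the preceding D4) and left by step up to E4.
Held over from the previous chord and resolving up by step — a retardation.

Retardation.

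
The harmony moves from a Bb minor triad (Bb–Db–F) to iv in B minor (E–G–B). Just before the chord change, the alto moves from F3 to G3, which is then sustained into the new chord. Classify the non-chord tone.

The harmony at that moment is Bb minor triad (Bb, Db, F); G3 is not a chord tone.
It is approached by step up from F3 and then sustained as the same pitch into the next harmony.
Arriving early and becoming a chord tone when the harmony changes — an anticipation.

G3 is an anticipation.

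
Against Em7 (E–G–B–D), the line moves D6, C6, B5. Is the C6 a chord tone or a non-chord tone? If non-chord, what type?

Non-chord tone — a passing tone.

The harmony at that moment is E minor seventh chord (E, G, B, D); C6 is not a chord tone.
It is approached by step down from D6 and left by step down to B5.
Step in, step out in the same direction — a passing tone.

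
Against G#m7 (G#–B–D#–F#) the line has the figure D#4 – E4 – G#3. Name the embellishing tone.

The harmony at that moment is G# minor seventh chord (G#, B, D#, F#); E4 is not a chord tone.
It is approached by step up from D#4 and left by leap down to G#3.
Step in, leap out — an escape tone.

E4 is an escape tone.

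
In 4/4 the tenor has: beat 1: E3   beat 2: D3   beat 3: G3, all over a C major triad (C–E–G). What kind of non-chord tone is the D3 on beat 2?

The harmony at that moment is C major triad (C, E, G); D3 is not a chord tone.
It is approached by step down from E3 and left by leap up to G3.
Step in, leap out, on a weak beat — an escape tone.

Escape tone.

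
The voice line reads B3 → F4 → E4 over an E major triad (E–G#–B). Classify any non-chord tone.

The harmony at that moment is E major triad (E, G#, B); F4 is not a chord tone.
It is approached by leap up from B3 and left by step down to E4.
Leap in, step out — an appoggiatura.

F4 is an appoggiatura.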